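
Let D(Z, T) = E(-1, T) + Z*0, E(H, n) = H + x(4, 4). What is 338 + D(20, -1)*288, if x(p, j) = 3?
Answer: 914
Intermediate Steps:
E(H, n) = 3 + H (E(H, n) = H + 3 = 3 + H)
D(Z, T) = 2 (D(Z, T) = (3 - 1) + Z*0 = 2 + 0 = 2)
338 + D(20, -1)*288 = 338 + 2*288 = 338 + 576 = 914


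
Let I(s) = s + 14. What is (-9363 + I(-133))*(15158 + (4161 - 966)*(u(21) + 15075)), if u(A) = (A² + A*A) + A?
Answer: -484197078376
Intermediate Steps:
I(s) = 14 + s
u(A) = A + 2*A² (u(A) = (A² + A²) + A = 2*A² + A = A + 2*A²)
(-9363 + I(-133))*(15158 + (4161 - 966)*(u(21) + 15075)) = (-9363 + (14 - 133))*(15158 + (4161 - 966)*(21*(1 + 2*21) + 15075)) = (-9363 - 119)*(15158 + 3195*(21*(1 + 42) + 15075)) = -9482*(15158 + 3195*(21*43 + 15075)) = -9482*(15158 + 3195*(903 + 15075)) = -9482*(15158 + 3195*15978) = -9482*(15158 + 51049710) = -9482*51064868 = -484197078376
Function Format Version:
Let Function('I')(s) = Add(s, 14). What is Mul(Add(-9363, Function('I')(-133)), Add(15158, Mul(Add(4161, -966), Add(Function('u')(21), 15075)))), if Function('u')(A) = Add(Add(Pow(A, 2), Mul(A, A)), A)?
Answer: -484197078376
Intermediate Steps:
Function('I')(s) = Add(14, s)
Function('u')(A) = Add(A, Mul(2, Pow(A, 2))) (Function('u')(A) = Add(Add(Pow(A, 2), Pow(A, 2)), A) = Add(Mul(2, Pow(A, 2)), A) = Add(A, Mul(2, Pow(A, 2))))
Mul(Add(-9363, Function('I')(-133)), Add(15158, Mul(Add(4161, -966), Add(Function('u')(21), 15075)))) = Mul(Add(-9363, Add(14, -133)), Add(15158, Mul(Add(4161, -966), Add(Mul(21, Add(1, Mul(2, 21))), 15075)))) = Mul(Add(-9363, -119), Add(15158, Mul(3195, Add(Mul(21, Add(1, 42)), 15075)))) = Mul(-9482, Add(15158, Mul(3195, Add(Mul(21, 43), 15075)))) = Mul(-9482, Add(15158, Mul(3195, Add(903, 15075)))) = Mul(-9482, Add(15158, Mul(3195, 15978))) = Mul(-9482, Add(15158, 51049710)) = Mul(-9482, 51064868) = -484197078376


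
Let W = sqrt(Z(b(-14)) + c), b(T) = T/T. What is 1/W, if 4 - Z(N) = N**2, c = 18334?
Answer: sqrt(18337)/18337 ≈ 0.0073847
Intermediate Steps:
b(T) = 1
Z(N) = 4 - N**2
W = sqrt(18337) (W = sqrt((4 - 1*1**2) + 18334) = sqrt((4 - 1*1) + 18334) = sqrt((4 - 1) + 18334) = sqrt(3 + 18334) = sqrt(18337) ≈ 135.41)
1/W = 1/(sqrt(18337)) = sqrt(18337)/18337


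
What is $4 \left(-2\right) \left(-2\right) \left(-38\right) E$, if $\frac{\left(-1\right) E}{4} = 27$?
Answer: $65664$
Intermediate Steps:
$E = -108$ ($E = \left(-4\right) 27 = -108$)
$4 \left(-2\right) \left(-2\right) \left(-38\right) E = 4 \left(-2\right) \left(-2\right) \left(-38\right) \left(-108\right) = \left(-8\right) \left(-2\right) \left(-38\right) \left(-108\right) = 16 \left(-38\right) \left(-108\right) = \left(-608\right) \left(-108\right) = 65664$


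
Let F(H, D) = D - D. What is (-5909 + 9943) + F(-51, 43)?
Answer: 4034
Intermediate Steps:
F(H, D) = 0
(-5909 + 9943) + F(-51, 43) = (-5909 + 9943) + 0 = 4034 + 0 = 4034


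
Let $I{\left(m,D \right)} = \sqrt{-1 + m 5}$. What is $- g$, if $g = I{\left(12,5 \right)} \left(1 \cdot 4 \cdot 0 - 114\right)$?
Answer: $114 \sqrt{59} \approx 875.65$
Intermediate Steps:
$I{\left(m,D \right)} = \sqrt{-1 + 5 m}$
$g = - 114 \sqrt{59}$ ($g = \sqrt{-1 + 5 \cdot 12} \left(1 \cdot 4 \cdot 0 - 114\right) = \sqrt{-1 + 60} \left(4 \cdot 0 - 114\right) = \sqrt{59} \left(0 - 114\right) = \sqrt{59} \left(-114\right) = - 114 \sqrt{59} \approx -875.65$)
$- g = - \left(-114\right) \sqrt{59} = 114 \sqrt{59}$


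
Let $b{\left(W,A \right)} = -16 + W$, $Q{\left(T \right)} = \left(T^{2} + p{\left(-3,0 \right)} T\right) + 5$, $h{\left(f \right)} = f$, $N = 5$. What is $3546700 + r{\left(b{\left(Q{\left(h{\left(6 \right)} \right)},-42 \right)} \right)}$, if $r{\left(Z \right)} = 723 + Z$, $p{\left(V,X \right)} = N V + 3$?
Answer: $3547376$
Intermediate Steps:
$p{\left(V,X \right)} = 3 + 5 V$ ($p{\left(V,X \right)} = 5 V + 3 = 3 + 5 V$)
$Q{\left(T \right)} = 5 + T^{2} - 12 T$ ($Q{\left(T \right)} = \left(T^{2} + \left(3 + 5 \left(-3\right)\right) T\right) + 5 = \left(T^{2} + \left(3 - 15\right) T\right) + 5 = \left(T^{2} - 12 T\right) + 5 = 5 + T^{2} - 12 T$)
$3546700 + r{\left(b{\left(Q{\left(h{\left(6 \right)} \right)},-42 \right)} \right)} = 3546700 + \left(723 + \left(-16 + \left(5 + 6^{2} - 72\right)\right)\right) = 3546700 + \left(723 + \left(-16 + \left(5 + 36 - 72\right)\right)\right) = 3546700 + \left(723 - 47\right) = 3546700 + 676 = 3547376$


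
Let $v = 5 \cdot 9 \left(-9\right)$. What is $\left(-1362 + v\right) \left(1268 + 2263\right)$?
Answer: $-6239277$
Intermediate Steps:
$v = -405$ ($v = 45 \left(-9\right) = -405$)
$\left(-1362 + v\right) \left(1268 + 2263\right) = \left(-1362 - 405\right) \left(1268 + 2263\right) = \left(-1767\right) 3531 = -6239277$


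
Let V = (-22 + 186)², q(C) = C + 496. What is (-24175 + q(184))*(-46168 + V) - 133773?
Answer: 452661867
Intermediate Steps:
q(C) = 496 + C
V = 26896 (V = 164² = 26896)
(-24175 + q(184))*(-46168 + V) - 133773 = (-24175 + (496 + 184))*(-46168 + 26896) - 133773 = (-24175 + 680)*(-19272) - 133773 = -23495*(-19272) - 133773 = 452795640 - 133773 = 452661867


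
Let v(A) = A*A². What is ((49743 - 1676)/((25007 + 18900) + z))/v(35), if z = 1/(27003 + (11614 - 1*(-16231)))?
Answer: 2636378816/103252052498875 ≈ 2.5533e-5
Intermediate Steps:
z = 1/54848 (z = 1/(27003 + (11614 + 16231)) = 1/(27003 + 27845) = 1/54848 ≈ 1.8232e-5)
v(A) = A³
((49743 - 1676)/((25007 + 18900) + z))/v(35) = ((49743 - 1676)/((25007 + 18900) + 1/54848))/(35³) = (48067/(43907 + 1/54848))/42875 = (48067/(2408211137/54848))*(1/42875) = (48067*(54848/2408211137))*(1/42875) = (2636378816/2408211137)*(1/42875) = 2636378816/103252052498875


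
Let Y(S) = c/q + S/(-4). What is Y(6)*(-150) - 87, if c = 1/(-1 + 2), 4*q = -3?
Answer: 338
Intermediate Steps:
q = -3/4 (q = (1/4)*(-3) = -3/4 ≈ -0.75000)
c = 1 (c = 1/1 = 1)
Y(S) = -4/3 - S/4 (Y(S) = 1/(-3/4) + S/(-4) = 1*(-4/3) + S*(-1/4) = -4/3 - S/4)
Y(6)*(-150) - 87 = (-4/3 - 1/4*6)*(-150) - 87 = (-4/3 - 3/2)*(-150) - 87 = -17/6*(-150) - 87 = 425 - 87 = 338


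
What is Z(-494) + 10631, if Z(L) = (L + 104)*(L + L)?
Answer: 395951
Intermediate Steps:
Z(L) = 2*L*(104 + L) (Z(L) = (104 + L)*(2*L) = 2*L*(104 + L))
Z(-494) + 10631 = 2*(-494)*(104 - 494) + 10631 = 2*(-494)*(-390) + 10631 = 385320 + 10631 = 395951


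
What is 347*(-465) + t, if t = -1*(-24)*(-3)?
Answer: -161427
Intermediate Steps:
t = -72 (t = 24*(-3) = -72)
347*(-465) + t = 347*(-465) - 72 = -161355 - 72 = -161427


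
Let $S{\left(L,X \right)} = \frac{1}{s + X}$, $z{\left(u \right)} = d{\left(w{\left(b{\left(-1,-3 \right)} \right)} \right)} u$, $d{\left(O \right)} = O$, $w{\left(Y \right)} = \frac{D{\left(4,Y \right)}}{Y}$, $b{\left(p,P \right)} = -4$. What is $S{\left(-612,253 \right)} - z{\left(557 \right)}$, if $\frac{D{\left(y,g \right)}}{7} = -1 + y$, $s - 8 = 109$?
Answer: $\frac{2163947}{740} \approx 2924.3$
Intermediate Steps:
$s = 117$ ($s = 8 + 109 = 117$)
$D{\left(y,g \right)} = -7 + 7 y$ ($D{\left(y,g \right)} = 7 \left(-1 + y\right) = -7 + 7 y$)
$w{\left(Y \right)} = \frac{21}{Y}$ ($w{\left(Y \right)} = \frac{-7 + 7 \cdot 4}{Y} = \frac{-7 + 28}{Y} = \frac{21}{Y}$)
$z{\left(u \right)} = - \frac{21 u}{4}$ ($z{\left(u \right)} = \frac{21}{-4} u = 21 \left(- \frac{1}{4}\right) u = - \frac{21 u}{4}$)
$S{\left(L,X \right)} = \frac{1}{117 + X}$
$S{\left(-612,253 \right)} - z{\left(557 \right)} = \frac{1}{117 + 253} - \left(- \frac{21}{4}\right) 557 = \frac{1}{370} - - \frac{11697}{4} = \frac{1}{370} + \frac{11697}{4} = \frac{2163947}{740}$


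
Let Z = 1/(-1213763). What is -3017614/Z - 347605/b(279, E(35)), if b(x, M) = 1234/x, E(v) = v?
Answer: 4519732488326993/1234 ≈ 3.6627e+12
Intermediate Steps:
Z = -1/1213763 ≈ -8.2388e-7
-3017614/Z - 347605/b(279, E(35)) = -3017614/(-1/1213763) - 347605/(1234/279) = -3017614*(-1213763) - 347605/(1234*(1/279)) = 3662668221482 - 347605/1234/279 = 3662668221482 - 347605*279/1234 = 3662668221482 - 96981795/1234 = 4519732488326993/1234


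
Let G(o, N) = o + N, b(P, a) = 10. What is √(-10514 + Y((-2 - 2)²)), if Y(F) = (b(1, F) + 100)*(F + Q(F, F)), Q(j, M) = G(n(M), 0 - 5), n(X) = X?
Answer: 2*I*√1886 ≈ 86.856*I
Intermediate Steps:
G(o, N) = N + o
Q(j, M) = -5 + M (Q(j, M) = (0 - 5) + M = -5 + M)
Y(F) = -550 + 220*F (Y(F) = (10 + 100)*(F + (-5 + F)) = 110*(-5 + 2*F) = -550 + 220*F)
√(-10514 + Y((-2 - 2)²)) = √(-10514 + (-550 + 220*(-2 - 2)²)) = √(-10514 + (-550 + 220*(-4)²)) = √(-10514 + (-550 + 220*16)) = √(-10514 + (-550 + 3520)) = √(-10514 + 2970) = √(-7544) = 2*I*√1886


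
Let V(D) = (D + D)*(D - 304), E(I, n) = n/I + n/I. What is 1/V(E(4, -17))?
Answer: 2/10625 ≈ 0.00018824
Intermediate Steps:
E(I, n) = 2*n/I
V(D) = 2*D*(-304 + D) (V(D) = (2*D)*(-304 + D) = 2*D*(-304 + D))
1/V(E(4, -17)) = 1/(2*(2*(-17)/4)*(-304 + 2*(-17)/4)) = 1/(2*(2*(-17)*(¼))*(-304 + 2*(-17)*(¼))) = 1/(2*(-17/2)*(-304 - 17/2)) = 1/(2*(-17/2)*(-625/2)) = 1/(10625/2) = 2/10625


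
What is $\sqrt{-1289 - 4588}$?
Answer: $3 i \sqrt{653} \approx 76.662 i$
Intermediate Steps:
$\sqrt{-1289 - 4588} = \sqrt{-5877} = 3 i \sqrt{653}$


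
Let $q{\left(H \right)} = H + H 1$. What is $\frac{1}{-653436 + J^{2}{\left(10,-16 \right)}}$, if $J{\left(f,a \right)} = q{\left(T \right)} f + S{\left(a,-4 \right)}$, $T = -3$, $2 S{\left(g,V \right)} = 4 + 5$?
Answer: $- \frac{4}{2601423} \approx -1.5376 \cdot 10^{-6}$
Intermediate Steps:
$S{\left(g,V \right)} = \frac{9}{2}$ ($S{\left(g,V \right)} = \frac{4 + 5}{2} = \frac{1}{2} \cdot 9 = \frac{9}{2}$)
$q{\left(H \right)} = 2 H$ ($q{\left(H \right)} = H + H = 2 H$)
$J{\left(f,a \right)} = \frac{9}{2} - 6 f$ ($J{\left(f,a \right)} = 2 \left(-3\right) f + \frac{9}{2} = - 6 f + \frac{9}{2} = \frac{9}{2} - 6 f$)
$\frac{1}{-653436 + J^{2}{\left(10,-16 \right)}} = \frac{1}{-653436 + \left(\frac{9}{2} - 60\right)^{2}} = \frac{1}{-653436 + \left(- \frac{111}{2}\right)^{2}} = \frac{1}{-653436 + \frac{12321}{4}} = \frac{1}{- \frac{2601423}{4}} = - \frac{4}{2601423}$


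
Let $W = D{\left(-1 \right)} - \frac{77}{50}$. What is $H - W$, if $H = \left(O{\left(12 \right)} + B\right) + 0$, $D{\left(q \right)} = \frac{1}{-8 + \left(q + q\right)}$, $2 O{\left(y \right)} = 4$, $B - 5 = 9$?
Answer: $\frac{441}{25} \approx 17.64$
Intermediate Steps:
$B = 14$ ($B = 5 + 9 = 14$)
$O{\left(y \right)} = 2$ ($O{\left(y \right)} = \frac{1}{2} \cdot 4 = 2$)
$D{\left(q \right)} = \frac{1}{-8 + 2 q}$
$H = 16$ ($H = \left(2 + 14\right) + 0 = 16 + 0 = 16$)
$W = - \frac{41}{25}$ ($W = \frac{1}{2 \left(-4 - 1\right)} - \frac{77}{50} = \frac{1}{2 \left(-5\right)} - 77 \cdot \frac{1}{50} = \frac{1}{2} \left(- \frac{1}{5}\right) - \frac{77}{50} = - \frac{1}{10} - \frac{77}{50} = - \frac{41}{25} \approx -1.64$)
$H - W = 16 - - \frac{41}{25} = 16 + \frac{41}{25} = \frac{441}{25}$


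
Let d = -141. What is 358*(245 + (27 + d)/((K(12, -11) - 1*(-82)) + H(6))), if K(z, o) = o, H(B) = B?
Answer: 6712858/77 ≈ 87180.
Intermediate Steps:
358*(245 + (27 + d)/((K(12, -11) - 1*(-82)) + H(6))) = 358*(245 + (27 - 141)/((-11 - 1*(-82)) + 6)) = 358*(245 - 114/((-11 + 82) + 6)) = 358*(245 - 114/(71 + 6)) = 358*(245 - 114/77) = 358*(18751/77) = 6712858/77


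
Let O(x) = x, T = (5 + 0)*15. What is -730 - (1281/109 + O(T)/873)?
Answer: -23530366/31719 ≈ -741.84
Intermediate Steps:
T = 75 (T = 5*15 = 75)
-730 - (1281/109 + O(T)/873) = -730 - (1281/109 + 75/873) = -730 - (1281*(1/109) + 75*(1/873)) = -730 - (1281/109 + 25/291) = -730 - 1*375496/31719 = -730 - 375496/31719 = -23530366/31719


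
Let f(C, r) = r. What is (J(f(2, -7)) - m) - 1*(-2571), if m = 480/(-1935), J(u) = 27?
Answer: 335174/129 ≈ 2598.3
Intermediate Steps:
m = -32/129 (m = 480*(-1/1935) = -32/129 ≈ -0.24806)
(J(f(2, -7)) - m) - 1*(-2571) = (27 - 1*(-32/129)) - 1*(-2571) = (27 + 32/129) + 2571 = 3515/129 + 2571 = 335174/129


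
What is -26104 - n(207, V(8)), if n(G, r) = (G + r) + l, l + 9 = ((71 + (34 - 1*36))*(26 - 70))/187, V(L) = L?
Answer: -446994/17 ≈ -26294.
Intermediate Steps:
l = -429/17 (l = -9 + ((71 + (34 - 1*36))*(26 - 70))/187 = -9 + ((71 + (34 - 36))*(-44))*(1/187) = -9 + ((71 - 2)*(-44))*(1/187) = -9 + (69*(-44))*(1/187) = -9 - 3036*1/187 = -9 - 276/17 = -429/17 ≈ -25.235)
n(G, r) = -429/17 + G + r (n(G, r) = (G + r) - 429/17 = -429/17 + G + r)
-26104 - n(207, V(8)) = -26104 - (-429/17 + 207 + 8) = -26104 - 1*3226/17 = -26104 - 3226/17 = -446994/17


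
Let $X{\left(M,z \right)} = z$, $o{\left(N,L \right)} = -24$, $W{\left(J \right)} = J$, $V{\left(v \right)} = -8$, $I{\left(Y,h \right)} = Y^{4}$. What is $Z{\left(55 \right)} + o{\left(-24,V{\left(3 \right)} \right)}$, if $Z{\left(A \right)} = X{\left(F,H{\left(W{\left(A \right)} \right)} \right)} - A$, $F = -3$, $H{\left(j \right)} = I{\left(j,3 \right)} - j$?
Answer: $9150491$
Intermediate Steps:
$H{\left(j \right)} = j^{4} - j$
$Z{\left(A \right)} = A^{4} - 2 A$ ($Z{\left(A \right)} = \left(A^{4} - A\right) - A = A^{4} - 2 A$)
$Z{\left(55 \right)} + o{\left(-24,V{\left(3 \right)} \right)} = 55 \left(-2 + 55^{3}\right) - 24 = 55 \left(-2 + 166375\right) - 24 = 55 \cdot 166373 - 24 = 9150515 - 24 = 9150491$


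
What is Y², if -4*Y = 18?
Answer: 81/4 ≈ 20.250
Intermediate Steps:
Y = -9/2 (Y = -¼*18 = -9/2 ≈ -4.5000)
Y² = (-9/2)² = 81/4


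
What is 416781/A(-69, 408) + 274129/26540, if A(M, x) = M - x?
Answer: -1214512023/1406620 ≈ -863.43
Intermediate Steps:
416781/A(-69, 408) + 274129/26540 = 416781/(-69 - 1*408) + 274129/26540 = 416781/(-69 - 408) + 274129*(1/26540) = 416781/(-477) + 274129/26540 = 416781*(-1/477) + 274129/26540 = -46309/53 + 274129/26540 = -1214512023/1406620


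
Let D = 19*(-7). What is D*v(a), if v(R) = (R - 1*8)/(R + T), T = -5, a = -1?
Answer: -399/2 ≈ -199.50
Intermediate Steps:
v(R) = (-8 + R)/(-5 + R) (v(R) = (R - 1*8)/(R - 5) = (R - 8)/(-5 + R) = (-8 + R)/(-5 + R))
D = -133
D*v(a) = -133*(-8 - 1)/(-5 - 1) = -133*(-9)/(-6) = -(-133)*(-9)/6 = -133*3/2 = -399/2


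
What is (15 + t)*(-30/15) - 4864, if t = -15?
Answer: -4864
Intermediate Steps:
(15 + t)*(-30/15) - 4864 = (15 - 15)*(-30/15) - 4864 = 0*(-30*1/15) - 4864 = 0*(-2) - 4864 = 0 - 4864 = -4864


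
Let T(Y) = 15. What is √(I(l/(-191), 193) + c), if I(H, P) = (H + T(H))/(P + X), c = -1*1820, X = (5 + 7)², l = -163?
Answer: 4*I*√471266659419/64367 ≈ 42.661*I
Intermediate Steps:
X = 144 (X = 12² = 144)
c = -1820
I(H, P) = (15 + H)/(144 + P) (I(H, P) = (H + 15)/(P + 144) = (15 + H)/(144 + P))
√(I(l/(-191), 193) + c) = √((15 - 163/(-191))/(144 + 193) - 1820) = √((15 - 163*(-1/191))/337 - 1820) = √((15 + 163/191)/337 - 1820) = √((1/337)*(3028/191) - 1820) = √(3028/64367 - 1820) = √(-117144912/64367) = 4*I*√471266659419/64367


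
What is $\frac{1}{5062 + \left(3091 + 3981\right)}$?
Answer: $\frac{1}{12134} \approx 8.2413 \cdot 10^{-5}$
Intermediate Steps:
$\frac{1}{5062 + \left(3091 + 3981\right)} = \frac{1}{5062 + 7072} = \frac{1}{12134}$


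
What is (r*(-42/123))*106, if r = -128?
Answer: 189952/41 ≈ 4633.0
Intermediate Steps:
(r*(-42/123))*106 = -(-5376)/123*106 = -128*(-14/41)*106 = (1792/41)*106 = 189952/41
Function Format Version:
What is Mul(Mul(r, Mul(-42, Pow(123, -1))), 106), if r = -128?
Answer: Rational(189952, 41) ≈ 4633.0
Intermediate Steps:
Mul(Mul(r, Mul(-42, Pow(123, -1))), 106) = Mul(Mul(-128, Mul(-42, Pow(123, -1))), 106) = Mul(Mul(-128, Mul(-42, Rational(1, 123))), 106) = Mul(Mul(-128, Rational(-14, 41)), 106) = Mul(Rational(1792, 41), 106) = Rational(189952, 41)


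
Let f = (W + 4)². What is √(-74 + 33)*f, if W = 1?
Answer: 25*I*√41 ≈ 160.08*I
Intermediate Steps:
f = 25 (f = (1 + 4)² = 5² = 25)
√(-74 + 33)*f = √(-74 + 33)*25 = √(-41)*25 = (I*√41)*25 = 25*I*√41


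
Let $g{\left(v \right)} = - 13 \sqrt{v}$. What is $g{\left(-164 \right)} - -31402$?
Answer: $31402 - 26 i \sqrt{41} \approx 31402.0 - 166.48 i$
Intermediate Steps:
$g{\left(-164 \right)} - -31402 = - 13 \sqrt{-164} - -31402 = - 13 \cdot 2 i \sqrt{41} + 31402 = - 26 i \sqrt{41} + 31402 = 31402 - 26 i \sqrt{41}$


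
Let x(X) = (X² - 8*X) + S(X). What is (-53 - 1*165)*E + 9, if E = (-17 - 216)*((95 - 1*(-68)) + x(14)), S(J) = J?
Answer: 13257243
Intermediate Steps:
x(X) = X² - 7*X (x(X) = (X² - 8*X) + X = X² - 7*X)
E = -60813 (E = (-17 - 216)*((95 - 1*(-68)) + 14*(-7 + 14)) = -233*((95 + 68) + 14*7) = -233*(163 + 98) = -233*261 = -60813)
(-53 - 1*165)*E + 9 = (-53 - 1*165)*(-60813) + 9 = (-53 - 165)*(-60813) + 9 = -218*(-60813) + 9 = 13257234 + 9 = 13257243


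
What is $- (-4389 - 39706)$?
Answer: $44095$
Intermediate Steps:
$- (-4389 - 39706) = \left(-1\right) \left(-44095\right) = 44095$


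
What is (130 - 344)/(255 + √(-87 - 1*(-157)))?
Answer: -10914/12991 + 214*√70/64955 ≈ -0.81256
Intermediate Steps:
(130 - 344)/(255 + √(-87 - 1*(-157))) = -214/(255 + √(-87 + 157)) = -214/(255 + √70)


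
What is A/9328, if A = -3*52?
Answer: -39/2332 ≈ -0.016724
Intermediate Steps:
A = -156
A/9328 = -156/9328 = -156*1/9328 = -39/2332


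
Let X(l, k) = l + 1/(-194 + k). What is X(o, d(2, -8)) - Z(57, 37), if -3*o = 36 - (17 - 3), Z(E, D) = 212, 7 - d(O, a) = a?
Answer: -117785/537 ≈ -219.34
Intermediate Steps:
d(O, a) = 7 - a
o = -22/3 (o = -(36 - (17 - 3))/3 = -(36 - 1*14)/3 = -(36 - 14)/3 = -1/3*22 = -22/3 ≈ -7.3333)
X(o, d(2, -8)) - Z(57, 37) = (1 - 194*(-22/3) + (7 - 1*(-8))*(-22/3))/(-194 + (7 - 1*(-8))) - 1*212 = (1 + 4268/3 + (7 + 8)*(-22/3))/(-194 + (7 + 8)) - 212 = (1 + 4268/3 + 15*(-22/3))/(-194 + 15) - 212 = (1 + 4268/3 - 110)/(-179) - 212 = -1/179*3941/3 - 212 = -3941/537 - 212 = -117785/537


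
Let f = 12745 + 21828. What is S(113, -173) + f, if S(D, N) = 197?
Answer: 34770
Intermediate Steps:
f = 34573
S(113, -173) + f = 197 + 34573 = 34770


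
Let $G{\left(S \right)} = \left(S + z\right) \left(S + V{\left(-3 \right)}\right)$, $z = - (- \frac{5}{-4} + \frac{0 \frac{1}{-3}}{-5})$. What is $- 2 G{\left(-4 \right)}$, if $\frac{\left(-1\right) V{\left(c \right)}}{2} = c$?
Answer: $21$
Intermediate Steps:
$V{\left(c \right)} = - 2 c$
$z = - \frac{5}{4}$ ($z = - (\left(-5\right) \left(- \frac{1}{4}\right) + 0 \left(- \frac{1}{3}\right) \left(- \frac{1}{5}\right)) = - (\frac{5}{4} + 0 \left(- \frac{1}{5}\right)) = - (\frac{5}{4} + 0) = \left(-1\right) \frac{5}{4} = - \frac{5}{4} \approx -1.25$)
$G{\left(S \right)} = \left(6 + S\right) \left(- \frac{5}{4} + S\right)$ ($G{\left(S \right)} = \left(S - \frac{5}{4}\right) \left(S - -6\right) = \left(- \frac{5}{4} + S\right) \left(S + 6\right) = \left(- \frac{5}{4} + S\right) \left(6 + S\right) = \left(6 + S\right) \left(- \frac{5}{4} + S\right)$)
$- 2 G{\left(-4 \right)} = - 2 \left(- \frac{15}{2} + \left(-4\right)^{2} + \frac{19}{4} \left(-4\right)\right) = - 2 \left(- \frac{15}{2} + 16 - 19\right) = \left(-2\right) \left(- \frac{21}{2}\right) = 21$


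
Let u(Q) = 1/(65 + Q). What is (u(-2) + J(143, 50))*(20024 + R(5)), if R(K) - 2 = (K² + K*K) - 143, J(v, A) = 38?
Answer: 47739535/63 ≈ 7.5777e+5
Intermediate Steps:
R(K) = -141 + 2*K² (R(K) = 2 + ((K² + K*K) - 143) = 2 + ((K² + K²) - 143) = 2 + (2*K² - 143) = 2 + (-143 + 2*K²) = -141 + 2*K²)
(u(-2) + J(143, 50))*(20024 + R(5)) = (1/(65 - 2) + 38)*(20024 + (-141 + 2*5²)) = (1/63 + 38)*(20024 + (-141 + 2*25)) = (1/63 + 38)*(20024 + (-141 + 50)) = 2395*(20024 - 91)/63 = (2395/63)*19933 = 47739535/63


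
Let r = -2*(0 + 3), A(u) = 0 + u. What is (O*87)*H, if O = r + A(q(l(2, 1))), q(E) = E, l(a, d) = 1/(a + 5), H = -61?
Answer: 217587/7 ≈ 31084.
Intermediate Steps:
l(a, d) = 1/(5 + a)
A(u) = u
r = -6 (r = -2*3 = -6)
O = -41/7 (O = -6 + 1/(5 + 2) = -6 + 1/7 = -41/7 ≈ -5.8571)
(O*87)*H = -41/7*87*(-61) = -3567/7*(-61) = 217587/7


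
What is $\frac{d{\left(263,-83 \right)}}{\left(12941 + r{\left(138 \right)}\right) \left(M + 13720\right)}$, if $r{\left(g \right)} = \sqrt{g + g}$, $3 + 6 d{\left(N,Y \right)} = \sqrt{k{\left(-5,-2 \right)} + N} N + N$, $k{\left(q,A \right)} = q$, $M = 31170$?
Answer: $\frac{168233}{2255307783735} - \frac{263 \sqrt{1978}}{7517692612450} - \frac{26 \sqrt{69}}{2255307783735} + \frac{3403483 \sqrt{258}}{45106155674700} \approx 1.2849 \cdot 10^{-6}$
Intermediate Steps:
$d{\left(N,Y \right)} = - \frac{1}{2} + \frac{N}{6} + \frac{N \sqrt{-5 + N}}{6}$ ($d{\left(N,Y \right)} = - \frac{1}{2} + \frac{\sqrt{-5 + N} N + N}{6} = - \frac{1}{2} + \frac{N \sqrt{-5 + N} + N}{6} = - \frac{1}{2} + \frac{N + N \sqrt{-5 + N}}{6} = - \frac{1}{2} + \left(\frac{N}{6} + \frac{N \sqrt{-5 + N}}{6}\right) = - \frac{1}{2} + \frac{N}{6} + \frac{N \sqrt{-5 + N}}{6}$)
$r{\left(g \right)} = \sqrt{2} \sqrt{g}$ ($r{\left(g \right)} = \sqrt{2 g} = \sqrt{2} \sqrt{g}$)
$\frac{d{\left(263,-83 \right)}}{\left(12941 + r{\left(138 \right)}\right) \left(M + 13720\right)} = \frac{- \frac{1}{2} + \frac{1}{6} \cdot 263 + \frac{1}{6} \cdot 263 \sqrt{-5 + 263}}{\left(12941 + \sqrt{2} \sqrt{138}\right) \left(31170 + 13720\right)} = \frac{- \frac{1}{2} + \frac{263}{6} + \frac{1}{6} \cdot 263 \sqrt{258}}{\left(12941 + 2 \sqrt{69}\right) 44890} = \frac{- \frac{1}{2} + \frac{263}{6} + \frac{263 \sqrt{258}}{6}}{580921490 + 89780 \sqrt{69}} = \frac{\frac{130}{3} + \frac{263 \sqrt{258}}{6}}{580921490 + 89780 \sqrt{69}}$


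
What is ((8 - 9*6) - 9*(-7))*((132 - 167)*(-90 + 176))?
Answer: -51170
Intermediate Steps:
((8 - 9*6) - 9*(-7))*((132 - 167)*(-90 + 176)) = ((8 - 54) + 63)*(-35*86) = (-46 + 63)*(-3010) = 17*(-3010) = -51170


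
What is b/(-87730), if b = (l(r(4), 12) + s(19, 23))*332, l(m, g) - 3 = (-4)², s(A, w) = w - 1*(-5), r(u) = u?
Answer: -7802/43865 ≈ -0.17786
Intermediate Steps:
s(A, w) = 5 + w (s(A, w) = w + 5 = 5 + w)
l(m, g) = 19 (l(m, g) = 3 + (-4)² = 3 + 16 = 19)
b = 15604 (b = (19 + (5 + 23))*332 = (19 + 28)*332 = 47*332 = 15604)
b/(-87730) = 15604/(-87730) = 15604*(-1/87730) = -7802/43865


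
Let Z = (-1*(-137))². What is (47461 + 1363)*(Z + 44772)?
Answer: 3102325784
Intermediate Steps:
Z = 18769 (Z = 137² = 18769)
(47461 + 1363)*(Z + 44772) = (47461 + 1363)*(18769 + 44772) = 48824*63541 = 3102325784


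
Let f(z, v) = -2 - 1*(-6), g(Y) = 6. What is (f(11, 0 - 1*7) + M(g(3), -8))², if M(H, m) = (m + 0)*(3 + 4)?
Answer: 2704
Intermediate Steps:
f(z, v) = 4 (f(z, v) = -2 + 6 = 4)
M(H, m) = 7*m (M(H, m) = m*7 = 7*m)
(f(11, 0 - 1*7) + M(g(3), -8))² = (4 + 7*(-8))² = (4 - 56)² = (-52)² = 2704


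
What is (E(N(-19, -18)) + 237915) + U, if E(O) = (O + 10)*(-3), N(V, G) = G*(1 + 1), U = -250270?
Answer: -12277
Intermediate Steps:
N(V, G) = 2*G (N(V, G) = G*2 = 2*G)
E(O) = -30 - 3*O (E(O) = (10 + O)*(-3) = -30 - 3*O)
(E(N(-19, -18)) + 237915) + U = ((-30 - 6*(-18)) + 237915) - 250270 = ((-30 - 3*(-36)) + 237915) - 250270 = ((-30 + 108) + 237915) - 250270 = (78 + 237915) - 250270 = 237993 - 250270 = -12277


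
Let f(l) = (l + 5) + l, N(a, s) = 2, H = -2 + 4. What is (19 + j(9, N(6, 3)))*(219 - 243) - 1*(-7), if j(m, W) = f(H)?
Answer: -665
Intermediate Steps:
H = 2
f(l) = 5 + 2*l (f(l) = (5 + l) + l = 5 + 2*l)
j(m, W) = 9 (j(m, W) = 5 + 2*2 = 5 + 4 = 9)
(19 + j(9, N(6, 3)))*(219 - 243) - 1*(-7) = (19 + 9)*(219 - 243) - 1*(-7) = 28*(-24) + 7 = -672 + 7 = -665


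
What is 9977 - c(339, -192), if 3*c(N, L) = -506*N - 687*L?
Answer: 23187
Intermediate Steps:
c(N, L) = -229*L - 506*N/3 (c(N, L) = (-506*N - 687*L)/3 = (-687*L - 506*N)/3 = -229*L - 506*N/3)
9977 - c(339, -192) = 9977 - (-229*(-192) - 506/3*339) = 9977 - (43968 - 57178) = 9977 - 1*(-13210) = 9977 + 13210 = 23187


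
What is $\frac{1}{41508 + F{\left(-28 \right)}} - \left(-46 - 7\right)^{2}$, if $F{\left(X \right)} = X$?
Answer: $- \frac{116517319}{41480} \approx -2809.0$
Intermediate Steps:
$\frac{1}{41508 + F{\left(-28 \right)}} - \left(-46 - 7\right)^{2} = \frac{1}{41508 - 28} - \left(-46 - 7\right)^{2} = \frac{1}{41480} - \left(-53\right)^{2} = \frac{1}{41480} - 2809 = - \frac{116517319}{41480}$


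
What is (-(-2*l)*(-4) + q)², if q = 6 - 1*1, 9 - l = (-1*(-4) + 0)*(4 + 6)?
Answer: 64009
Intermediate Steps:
l = -31 (l = 9 - (-1*(-4) + 0)*(4 + 6) = 9 - (4 + 0)*10 = 9 - 4*10 = 9 - 1*40 = 9 - 40 = -31)
q = 5 (q = 6 - 1 = 5)
(-(-2*l)*(-4) + q)² = (-(-2*(-31))*(-4) + 5)² = (-62*(-4) + 5)² = (-1*(-248) + 5)² = (248 + 5)² = 253² = 64009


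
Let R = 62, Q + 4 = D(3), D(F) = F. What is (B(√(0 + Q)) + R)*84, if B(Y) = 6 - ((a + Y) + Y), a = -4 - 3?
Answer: 6300 - 168*I ≈ 6300.0 - 168.0*I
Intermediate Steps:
Q = -1 (Q = -4 + 3 = -1)
a = -7
B(Y) = 13 - 2*Y (B(Y) = 6 - ((-7 + Y) + Y) = 6 - (-7 + 2*Y) = 6 + (7 - 2*Y) = 13 - 2*Y)
(B(√(0 + Q)) + R)*84 = ((13 - 2*√(0 - 1)) + 62)*84 = ((13 - 2*I) + 62)*84 = (75 - 2*I)*84 = 6300 - 168*I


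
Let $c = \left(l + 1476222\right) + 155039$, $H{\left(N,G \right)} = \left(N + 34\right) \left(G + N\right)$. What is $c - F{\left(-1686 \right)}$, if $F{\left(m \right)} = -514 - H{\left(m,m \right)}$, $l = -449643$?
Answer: $6752676$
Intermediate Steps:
$H{\left(N,G \right)} = \left(34 + N\right) \left(G + N\right)$
$c = 1181618$ ($c = \left(-449643 + 1476222\right) + 155039 = 1026579 + 155039 = 1181618$)
$F{\left(m \right)} = -514 - 68 m - 2 m^{2}$ ($F{\left(m \right)} = -514 - \left(m^{2} + 34 m + 34 m + m m\right) = -514 - \left(m^{2} + 34 m + 34 m + m^{2}\right) = -514 - \left(2 m^{2} + 68 m\right) = -514 - 68 m - 2 m^{2}$)
$c - F{\left(-1686 \right)} = 1181618 - \left(-514 - -114648 - 2 \left(-1686\right)^{2}\right) = 1181618 - \left(-514 + 114648 - 5685192\right) = 1181618 - -5571058 = 1181618 + 5571058 = 6752676$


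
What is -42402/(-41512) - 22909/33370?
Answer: 115989083/346313860 ≈ 0.33492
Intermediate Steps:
-42402/(-41512) - 22909/33370 = -42402*(-1/41512) - 22909*1/33370 = 21201/20756 - 22909/33370 = 115989083/346313860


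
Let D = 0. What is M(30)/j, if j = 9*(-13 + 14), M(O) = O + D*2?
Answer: 10/3 ≈ 3.3333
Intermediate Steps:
M(O) = O (M(O) = O + 0*2 = O + 0 = O)
j = 9 (j = 9*1 = 9)
M(30)/j = 30/9 = 30*(⅑) = 10/3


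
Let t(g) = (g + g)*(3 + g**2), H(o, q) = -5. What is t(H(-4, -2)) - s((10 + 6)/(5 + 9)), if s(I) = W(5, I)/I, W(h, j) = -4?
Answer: -553/2 ≈ -276.50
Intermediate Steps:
s(I) = -4/I
t(g) = 2*g*(3 + g**2) (t(g) = (2*g)*(3 + g**2) = 2*g*(3 + g**2))
t(H(-4, -2)) - s((10 + 6)/(5 + 9)) = 2*(-5)*(3 + (-5)**2) - (-4)/((10 + 6)/(5 + 9)) = 2*(-5)*(3 + 25) - (-4)/(16/14) = 2*(-5)*28 - (-4)/(16*(1/14)) = -280 - (-4)/8/7 = -280 - (-4)*7/8 = -280 - 1*(-7/2) = -280 + 7/2 = -553/2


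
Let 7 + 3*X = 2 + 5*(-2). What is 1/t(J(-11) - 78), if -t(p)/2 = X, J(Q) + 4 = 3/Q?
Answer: 1/10 ≈ 0.10000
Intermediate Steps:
J(Q) = -4 + 3/Q
X = -5 (X = -7/3 + (2 + 5*(-2))/3 = -7/3 + (2 - 10)/3 = -7/3 + (1/3)*(-8) = -7/3 - 8/3 = -5)
t(p) = 10 (t(p) = -2*(-5) = 10)
1/t(J(-11) - 78) = 1/10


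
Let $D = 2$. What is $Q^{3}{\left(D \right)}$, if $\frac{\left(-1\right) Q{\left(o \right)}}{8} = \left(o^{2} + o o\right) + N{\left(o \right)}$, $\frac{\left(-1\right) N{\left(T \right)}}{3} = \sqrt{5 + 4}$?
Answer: $512$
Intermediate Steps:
$N{\left(T \right)} = -9$ ($N{\left(T \right)} = - 3 \sqrt{5 + 4} = - 3 \sqrt{9} = \left(-3\right) 3 = -9$)
$Q{\left(o \right)} = 72 - 16 o^{2}$ ($Q{\left(o \right)} = - 8 \left(\left(o^{2} + o o\right) - 9\right) = - 8 \left(\left(o^{2} + o^{2}\right) - 9\right) = - 8 \left(2 o^{2} - 9\right) = - 8 \left(-9 + 2 o^{2}\right) = 72 - 16 o^{2}$)
$Q^{3}{\left(D \right)} = \left(72 - 16 \cdot 2^{2}\right)^{3} = \left(72 - 64\right)^{3} = 8^{3} = 512$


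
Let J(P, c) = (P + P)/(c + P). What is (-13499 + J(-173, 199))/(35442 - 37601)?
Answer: 175660/28067 ≈ 6.2586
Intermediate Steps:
J(P, c) = 2*P/(P + c) (J(P, c) = (2*P)/(P + c) = 2*P/(P + c))
(-13499 + J(-173, 199))/(35442 - 37601) = (-13499 + 2*(-173)/(-173 + 199))/(35442 - 37601) = (-13499 + 2*(-173)/26)/(-2159) = (-13499 + 2*(-173)*(1/26))*(-1/2159) = (-13499 - 173/13)*(-1/2159) = -175660/13*(-1/2159) = 175660/28067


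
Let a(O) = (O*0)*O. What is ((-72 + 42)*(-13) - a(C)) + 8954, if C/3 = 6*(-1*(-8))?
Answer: 9344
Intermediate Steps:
C = 144 (C = 3*(6*(-1*(-8))) = 3*(6*8) = 3*48 = 144)
a(O) = 0 (a(O) = 0*O = 0)
((-72 + 42)*(-13) - a(C)) + 8954 = ((-72 + 42)*(-13) - 1*0) + 8954 = (-30*(-13) + 0) + 8954 = (390 + 0) + 8954 = 390 + 8954 = 9344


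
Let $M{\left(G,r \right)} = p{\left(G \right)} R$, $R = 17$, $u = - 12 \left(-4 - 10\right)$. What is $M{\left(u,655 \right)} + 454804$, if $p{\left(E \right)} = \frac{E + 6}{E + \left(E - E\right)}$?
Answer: $\frac{12735005}{28} \approx 4.5482 \cdot 10^{5}$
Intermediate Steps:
$p{\left(E \right)} = \frac{6 + E}{E}$ ($p{\left(E \right)} = \frac{6 + E}{E + 0} = \frac{6 + E}{E}$)
$u = 168$ ($u = \left(-12\right) \left(-14\right) = 168$)
$M{\left(G,r \right)} = \frac{17 \left(6 + G\right)}{G}$ ($M{\left(G,r \right)} = \frac{6 + G}{G} 17 = \frac{17 \left(6 + G\right)}{G}$)
$M{\left(u,655 \right)} + 454804 = \left(17 + \frac{102}{168}\right) + 454804 = \left(17 + 102 \cdot \frac{1}{168}\right) + 454804 = \left(17 + \frac{17}{28}\right) + 454804 = \frac{493}{28} + 454804 = \frac{12735005}{28}$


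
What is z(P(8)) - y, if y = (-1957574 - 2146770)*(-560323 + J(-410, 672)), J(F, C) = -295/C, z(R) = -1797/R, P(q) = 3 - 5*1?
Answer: -193179852093619/84 ≈ -2.2998e+12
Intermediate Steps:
P(q) = -2 (P(q) = 3 - 5 = -2)
y = 193179852169093/84 (y = (-1957574 - 2146770)*(-560323 - 295/672) = -4104344*(-560323 - 295*1/672) = -4104344*(-560323 - 295/672) = -4104344*(-376537351/672) = 193179852169093/84 ≈ 2.2998e+12)
z(P(8)) - y = -1797/(-2) - 1*193179852169093/84 = -1797*(-½) - 193179852169093/84 = 1797/2 - 193179852169093/84 = -193179852093619/84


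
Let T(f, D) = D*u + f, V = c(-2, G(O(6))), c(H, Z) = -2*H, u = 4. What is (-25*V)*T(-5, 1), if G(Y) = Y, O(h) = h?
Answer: 100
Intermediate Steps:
V = 4 (V = -2*(-2) = 4)
T(f, D) = f + 4*D (T(f, D) = D*4 + f = 4*D + f = f + 4*D)
(-25*V)*T(-5, 1) = (-25*4)*(-5 + 4*1) = -100*(-5 + 4) = -100*(-1) = 100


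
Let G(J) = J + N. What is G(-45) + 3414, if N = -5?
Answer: 3364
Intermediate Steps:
G(J) = -5 + J (G(J) = J - 5 = -5 + J)
G(-45) + 3414 = (-5 - 45) + 3414 = -50 + 3414 = 3364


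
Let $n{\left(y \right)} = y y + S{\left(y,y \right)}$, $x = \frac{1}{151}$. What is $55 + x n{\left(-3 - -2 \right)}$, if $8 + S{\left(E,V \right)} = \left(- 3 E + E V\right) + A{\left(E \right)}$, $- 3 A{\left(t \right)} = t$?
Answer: $\frac{24907}{453} \approx 54.982$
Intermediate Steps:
$A{\left(t \right)} = - \frac{t}{3}$
$S{\left(E,V \right)} = -8 - \frac{10 E}{3} + E V$ ($S{\left(E,V \right)} = -8 - \left(\frac{10 E}{3} - E V\right) = -8 + \left(- \frac{10 E}{3} + E V\right) = -8 - \frac{10 E}{3} + E V$)
$x = \frac{1}{151} \approx 0.0066225$
$n{\left(y \right)} = -8 + 2 y^{2} - \frac{10 y}{3}$ ($n{\left(y \right)} = y y - \left(8 + \frac{10 y}{3} - y y\right) = y^{2} - \left(8 - y^{2} + \frac{10 y}{3}\right) = -8 + 2 y^{2} - \frac{10 y}{3}$)
$55 + x n{\left(-3 - -2 \right)} = 55 + \frac{-8 + 2 \left(-3 - -2\right)^{2} - \frac{10 \left(-3 - -2\right)}{3}}{151} = 55 + \frac{-8 + 2 \left(-3 + 2\right)^{2} - \frac{10 \left(-3 + 2\right)}{3}}{151} = 55 + \frac{-8 + 2 \left(-1\right)^{2} - - \frac{10}{3}}{151} = 55 + \frac{-8 + 2 \cdot 1 + \frac{10}{3}}{151} = 55 + \frac{-8 + 2 + \frac{10}{3}}{151} = 55 + \frac{1}{151} \left(- \frac{8}{3}\right) = 55 - \frac{8}{453} = \frac{24907}{453}$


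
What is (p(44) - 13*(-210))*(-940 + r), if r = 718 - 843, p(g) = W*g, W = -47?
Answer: -705030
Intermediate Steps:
p(g) = -47*g
r = -125
(p(44) - 13*(-210))*(-940 + r) = (-47*44 - 13*(-210))*(-940 - 125) = (-2068 + 2730)*(-1065) = 662*(-1065) = -705030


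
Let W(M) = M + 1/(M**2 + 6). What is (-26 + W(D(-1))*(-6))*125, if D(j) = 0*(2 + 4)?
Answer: -3375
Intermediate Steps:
D(j) = 0 (D(j) = 0*6 = 0)
W(M) = M + 1/(6 + M**2)
(-26 + W(D(-1))*(-6))*125 = (-26 + ((1 + 0**3 + 6*0)/(6 + 0**2))*(-6))*125 = (-26 + ((1 + 0 + 0)/(6 + 0))*(-6))*125 = (-26 + (1/6)*(-6))*125 = (-26 - 1)*125 = -27*125 = -3375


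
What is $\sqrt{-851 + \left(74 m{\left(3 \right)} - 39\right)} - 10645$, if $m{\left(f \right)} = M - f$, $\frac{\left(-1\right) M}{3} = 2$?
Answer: $-10645 + 2 i \sqrt{389} \approx -10645.0 + 39.446 i$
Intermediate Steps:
$M = -6$ ($M = \left(-3\right) 2 = -6$)
$m{\left(f \right)} = -6 - f$
$\sqrt{-851 + \left(74 m{\left(3 \right)} - 39\right)} - 10645 = \sqrt{-851 + \left(74 \left(-6 - 3\right) - 39\right)} - 10645 = \sqrt{-851 + \left(74 \left(-9\right) - 39\right)} - 10645 = \sqrt{-851 - 705} - 10645 = \sqrt{-1556} - 10645 = 2 i \sqrt{389} - 10645 = -10645 + 2 i \sqrt{389}$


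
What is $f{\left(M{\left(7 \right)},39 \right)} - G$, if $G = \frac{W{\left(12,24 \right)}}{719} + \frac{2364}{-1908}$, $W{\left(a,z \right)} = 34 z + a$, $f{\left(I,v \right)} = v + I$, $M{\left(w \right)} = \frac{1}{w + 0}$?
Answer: $\frac{31393891}{800247} \approx 39.23$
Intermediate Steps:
$M{\left(w \right)} = \frac{1}{w}$
$f{\left(I,v \right)} = I + v$
$W{\left(a,z \right)} = a + 34 z$
$G = - \frac{9991}{114321}$ ($G = \frac{12 + 34 \cdot 24}{719} + \frac{2364}{-1908} = \left(12 + 816\right) \frac{1}{719} + 2364 \left(- \frac{1}{1908}\right) = 828 \cdot \frac{1}{719} - \frac{197}{159} = \frac{828}{719} - \frac{197}{159} = - \frac{9991}{114321} \approx -0.087394$)
$f{\left(M{\left(7 \right)},39 \right)} - G = \left(\frac{1}{7} + 39\right) - - \frac{9991}{114321} = \left(\frac{1}{7} + 39\right) + \frac{9991}{114321} = \frac{274}{7} + \frac{9991}{114321} = \frac{31393891}{800247}$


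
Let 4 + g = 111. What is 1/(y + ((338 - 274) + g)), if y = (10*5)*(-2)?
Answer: 1/71 ≈ 0.014085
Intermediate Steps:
g = 107 (g = -4 + 111 = 107)
y = -100 (y = 50*(-2) = -100)
1/(y + ((338 - 274) + g)) = 1/(-100 + ((338 - 274) + 107)) = 1/(-100 + (64 + 107)) = 1/(-100 + 171) = 1/71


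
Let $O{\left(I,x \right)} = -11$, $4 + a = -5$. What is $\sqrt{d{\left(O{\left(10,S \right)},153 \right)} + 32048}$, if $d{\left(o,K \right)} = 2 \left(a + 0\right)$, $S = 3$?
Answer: $\sqrt{32030} \approx 178.97$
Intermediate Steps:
$a = -9$ ($a = -4 - 5 = -9$)
$d{\left(o,K \right)} = -18$ ($d{\left(o,K \right)} = 2 \left(-9 + 0\right) = 2 \left(-9\right) = -18$)
$\sqrt{d{\left(O{\left(10,S \right)},153 \right)} + 32048} = \sqrt{-18 + 32048} = \sqrt{32030}$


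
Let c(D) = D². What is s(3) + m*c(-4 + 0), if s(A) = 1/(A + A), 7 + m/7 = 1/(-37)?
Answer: -174683/222 ≈ -786.86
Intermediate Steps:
m = -1820/37 (m = -49 + 7/(-37) = -49 + 7*(-1/37) = -49 - 7/37 = -1820/37 ≈ -49.189)
s(A) = 1/(2*A)
s(3) + m*c(-4 + 0) = (½)/3 - 1820*(-4 + 0)²/37 = (½)*(⅓) - 1820/37*(-4)² = ⅙ - 1820/37*16 = ⅙ - 29120/37 = -174683/222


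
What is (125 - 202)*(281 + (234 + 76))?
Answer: -45507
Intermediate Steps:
(125 - 202)*(281 + (234 + 76)) = -77*(281 + 310) = -77*591 = -45507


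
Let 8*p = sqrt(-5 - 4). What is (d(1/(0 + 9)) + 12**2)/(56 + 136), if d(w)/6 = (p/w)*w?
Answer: 3/4 + 3*I/256 ≈ 0.75 + 0.011719*I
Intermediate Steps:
p = 3*I/8 (p = sqrt(-5 - 4)/8 = sqrt(-9)/8 = (3*I)/8 = 3*I/8 ≈ 0.375*I)
d(w) = 9*I/4 (d(w) = 6*(((3*I/8)/w)*w) = 6*((3*I/(8*w))*w) = 6*(3*I/8) = 9*I/4)
(d(1/(0 + 9)) + 12**2)/(56 + 136) = (9*I/4 + 12**2)/(56 + 136) = (9*I/4 + 144)/192 = (144 + 9*I/4)/192 = 3/4 + 3*I/256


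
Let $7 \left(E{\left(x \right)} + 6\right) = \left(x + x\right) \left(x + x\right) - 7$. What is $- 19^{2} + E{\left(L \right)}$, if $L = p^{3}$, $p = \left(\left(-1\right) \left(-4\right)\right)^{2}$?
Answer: $\frac{67106288}{7} \approx 9.5866 \cdot 10^{6}$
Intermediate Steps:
$p = 16$ ($p = 4^{2} = 16$)
$L = 4096$ ($L = 16^{3} = 4096$)
$E{\left(x \right)} = -7 + \frac{4 x^{2}}{7}$ ($E{\left(x \right)} = -6 + \frac{\left(x + x\right) \left(x + x\right) - 7}{7} = -6 + \frac{2 x 2 x - 7}{7} = -6 + \frac{4 x^{2} - 7}{7} = -6 + \frac{-7 + 4 x^{2}}{7} = -6 + \left(-1 + \frac{4 x^{2}}{7}\right) = -7 + \frac{4 x^{2}}{7}$)
$- 19^{2} + E{\left(L \right)} = - 19^{2} - \left(7 - \frac{4 \cdot 4096^{2}}{7}\right) = \left(-1\right) 361 + \left(-7 + \frac{4}{7} \cdot 16777216\right) = -361 + \left(-7 + \frac{67108864}{7}\right) = -361 + \frac{67108815}{7} = \frac{67106288}{7}$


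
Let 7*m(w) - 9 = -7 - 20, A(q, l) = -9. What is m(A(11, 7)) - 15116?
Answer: -105830/7 ≈ -15119.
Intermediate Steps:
m(w) = -18/7 (m(w) = 9/7 + (-7 - 20)/7 = 9/7 + (⅐)*(-27) = 9/7 - 27/7 = -18/7)
m(A(11, 7)) - 15116 = -18/7 - 15116 = -105830/7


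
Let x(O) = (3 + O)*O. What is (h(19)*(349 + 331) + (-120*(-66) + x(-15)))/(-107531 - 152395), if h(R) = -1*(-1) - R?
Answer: 690/43321 ≈ 0.015928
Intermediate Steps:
h(R) = 1 - R
x(O) = O*(3 + O)
(h(19)*(349 + 331) + (-120*(-66) + x(-15)))/(-107531 - 152395) = ((1 - 1*19)*(349 + 331) + (-120*(-66) - 15*(3 - 15)))/(-107531 - 152395) = ((1 - 19)*680 + (7920 - 15*(-12)))/(-259926) = (-18*680 + (7920 + 180))*(-1/259926) = (-12240 + 8100)*(-1/259926) = -4140*(-1/259926) = 690/43321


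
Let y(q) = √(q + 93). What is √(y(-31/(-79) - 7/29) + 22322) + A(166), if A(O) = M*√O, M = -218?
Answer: -218*√166 + √(117161057282 + 2291*√488920019)/2291 ≈ -2659.3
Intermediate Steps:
A(O) = -218*√O
y(q) = √(93 + q)
√(y(-31/(-79) - 7/29) + 22322) + A(166) = √(√(93 + (-31/(-79) - 7/29)) + 22322) - 218*√166 = √(√(93 + (-31*(-1/79) - 7*1/29)) + 22322) - 218*√166 = √(√(93 + (31/79 - 7/29)) + 22322) - 218*√166 = √(√(93 + 346/2291) + 22322) - 218*√166 = √(√(213409/2291) + 22322) - 218*√166 = √(√488920019/2291 + 22322) - 218*√166 = √(22322 + √488920019/2291) - 218*√166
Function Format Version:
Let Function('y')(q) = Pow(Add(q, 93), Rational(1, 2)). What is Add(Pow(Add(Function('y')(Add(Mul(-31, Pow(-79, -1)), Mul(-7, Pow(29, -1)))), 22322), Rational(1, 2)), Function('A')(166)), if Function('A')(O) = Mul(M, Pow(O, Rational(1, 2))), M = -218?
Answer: Add(Mul(-218, Pow(166, Rational(1, 2))), Mul(Rational(1, 2291), Pow(Add(117161057282, Mul(2291, Pow(488920019, Rational(1, 2)))), Rational(1, 2)))) ≈ -2659.3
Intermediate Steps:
Function('A')(O) = Mul(-218, Pow(O, Rational(1, 2)))
Function('y')(q) = Pow(Add(93, q), Rational(1, 2))
Add(Pow(Add(Function('y')(Add(Mul(-31, Pow(-79, -1)), Mul(-7, Pow(29, -1)))), 22322), Rational(1, 2)), Function('A')(166)) = Add(Pow(Add(Pow(Add(93, Add(Mul(-31, Pow(-79, -1)), Mul(-7, Pow(29, -1)))), Rational(1, 2)), 22322), Rational(1, 2)), Mul(-218, Pow(166, Rational(1, 2)))) = Add(Pow(Add(Pow(Add(93, Add(Mul(-31, Rational(-1, 79)), Mul(-7, Rational(1, 29)))), Rational(1, 2)), 22322), Rational(1, 2)), Mul(-218, Pow(166, Rational(1, 2)))) = Add(Pow(Add(Pow(Add(93, Add(Rational(31, 79), Rational(-7, 29))), Rational(1, 2)), 22322), Rational(1, 2)), Mul(-218, Pow(166, Rational(1, 2)))) = Add(Pow(Add(Pow(Add(93, Rational(346, 2291)), Rational(1, 2)), 22322), Rational(1, 2)), Mul(-218, Pow(166, Rational(1, 2)))) = Add(Pow(Add(Pow(Rational(213409, 2291), Rational(1, 2)), 22322), Rational(1, 2)), Mul(-218, Pow(166, Rational(1, 2)))) = Add(Pow(Add(Mul(Rational(1, 2291), Pow(488920019, Rational(1, 2))), 22322), Rational(1, 2)), Mul(-218, Pow(166, Rational(1, 2)))) = Add(Pow(Add(22322, Mul(Rational(1, 2291), Pow(488920019, Rational(1, 2)))), Rational(1, 2)), Mul(-218, Pow(166, Rational(1, 2))))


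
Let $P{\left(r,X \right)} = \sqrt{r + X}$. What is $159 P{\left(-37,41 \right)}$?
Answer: $318$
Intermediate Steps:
$P{\left(r,X \right)} = \sqrt{X + r}$
$159 P{\left(-37,41 \right)} = 159 \sqrt{41 - 37} = 159 \sqrt{4} = 159 \cdot 2 = 318$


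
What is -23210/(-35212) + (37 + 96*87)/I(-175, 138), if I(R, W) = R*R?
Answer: 503099859/539183750 ≈ 0.93308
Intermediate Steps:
I(R, W) = R**2
-23210/(-35212) + (37 + 96*87)/I(-175, 138) = -23210/(-35212) + (37 + 96*87)/((-175)**2) = -23210*(-1/35212) + (37 + 8352)/30625 = 11605/17606 + 8389*(1/30625) = 11605/17606 + 8389/30625 = 503099859/539183750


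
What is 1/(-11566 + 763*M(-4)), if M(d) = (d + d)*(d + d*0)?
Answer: 1/12850 ≈ 7.7821e-5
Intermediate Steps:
M(d) = 2*d² (M(d) = (2*d)*(d + 0) = (2*d)*d = 2*d²)
1/(-11566 + 763*M(-4)) = 1/(-11566 + 763*(2*(-4)²)) = 1/(-11566 + 763*(2*16)) = 1/(-11566 + 763*32) = 1/(-11566 + 24416) = 1/12850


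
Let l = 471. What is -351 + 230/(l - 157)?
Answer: -54992/157 ≈ -350.27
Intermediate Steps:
-351 + 230/(l - 157) = -351 + 230/(471 - 157) = -351 + 230/314 = -351 + (1/314)*230 = -351 + 115/157 = -54992/157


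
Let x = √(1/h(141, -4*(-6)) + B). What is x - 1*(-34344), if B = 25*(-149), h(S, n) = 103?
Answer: 34344 + I*√39518422/103 ≈ 34344.0 + 61.033*I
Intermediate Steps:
B = -3725
x = I*√39518422/103 (x = √(1/103 - 3725) = √(-383674/103) = I*√39518422/103 ≈ 61.033*I)
x - 1*(-34344) = I*√39518422/103 - 1*(-34344) = I*√39518422/103 + 34344 = 34344 + I*√39518422/103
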